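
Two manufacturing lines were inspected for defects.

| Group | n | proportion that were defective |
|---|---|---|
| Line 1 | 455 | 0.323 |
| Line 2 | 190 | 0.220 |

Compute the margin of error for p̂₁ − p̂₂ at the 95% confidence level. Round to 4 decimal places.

0.0729

Each SE is √(p̂(1−p̂)/n): √(0.3230·0.6770/455) = 0.02192 and √(0.2200·0.7800/190) = 0.03005.
SE(p̂₁ − p̂₂) = √(SE₁² + SE₂²) = √(0.0004804864 + 0.0009030025) = 0.03720, since the two samples are independent.
At 95% confidence z* = 1.960; margin = 1.960 × 0.03720 = 0.07291.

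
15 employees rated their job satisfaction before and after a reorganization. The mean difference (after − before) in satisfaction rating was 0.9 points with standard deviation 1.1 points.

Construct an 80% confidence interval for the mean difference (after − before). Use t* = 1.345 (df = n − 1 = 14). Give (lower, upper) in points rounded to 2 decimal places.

Paired design: SE = s_d/√n = 1.1/√15 = 0.2840.
t* = 1.345; margin of error = 1.345 × 0.2840 = 0.3820.
0.9 ± 0.3820 → (0.52, 1.28).

(0.52, 1.28)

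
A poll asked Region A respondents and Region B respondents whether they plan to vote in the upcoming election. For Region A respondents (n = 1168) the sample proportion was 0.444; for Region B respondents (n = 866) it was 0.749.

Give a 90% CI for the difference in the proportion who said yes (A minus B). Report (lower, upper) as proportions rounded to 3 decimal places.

(-0.339, -0.271)

Each SE is √(p̂(1−p̂)/n): √(0.4440·0.5560/1168) = 0.01454 and √(0.7490·0.2510/866) = 0.01473.
SE(p̂₁ − p̂₂) = √(SE₁² + SE₂²) = √(0.0002114116 + 0.0002169729) = 0.02070, since the two samples are independent.
At 90% confidence z* = 1.645; margin = 1.645 × 0.02070 = 0.03405.
The difference is 0.4440 − 0.7490 = -0.3050, so the interval is -0.3050 ± 0.03405 = (-0.339, -0.271).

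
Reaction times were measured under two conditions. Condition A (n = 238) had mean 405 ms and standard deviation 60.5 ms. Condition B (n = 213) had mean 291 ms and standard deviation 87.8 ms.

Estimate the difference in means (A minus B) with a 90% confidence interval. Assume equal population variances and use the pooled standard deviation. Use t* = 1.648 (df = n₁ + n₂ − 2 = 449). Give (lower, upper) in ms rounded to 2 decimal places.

s_p = √[((n₁−1)s₁² + (n₂−1)s₂²)/(n₁+n₂−2)] = √[(237·60.5² + 212·87.8²)/449] = 74.6447.
SE = 74.6447·√(1/238 + 1/213) = 7.0406.
With t* = 1.648, margin = 1.648 × 7.0406 = 11.6029.
x̄₁ − x̄₂ = 405 − 291 = 114.0000; interval 114.0000 ± 11.6029 = (102.40, 125.60).

(102.40, 125.60)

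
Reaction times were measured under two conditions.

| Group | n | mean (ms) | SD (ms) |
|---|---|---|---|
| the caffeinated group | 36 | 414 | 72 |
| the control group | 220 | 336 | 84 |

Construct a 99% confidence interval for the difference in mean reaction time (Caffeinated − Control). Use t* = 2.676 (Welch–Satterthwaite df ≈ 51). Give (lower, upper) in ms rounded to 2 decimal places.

Standard errors of each mean: 72/√36 = 12.0000 and 84/√220 = 5.6633.
SE(x̄₁ − x̄₂) = √(12.0000² + 5.6633²) = 13.2692 for independent samples with unequal variances.
With t* = 2.676, the margin is 2.676 × 13.2692 = 35.5084.
x̄₁ − x̄₂ = 414 − 336 = 78.0000; the interval is 78.0000 ± 35.5084 = (42.49, 113.51).

(42.49, 113.51)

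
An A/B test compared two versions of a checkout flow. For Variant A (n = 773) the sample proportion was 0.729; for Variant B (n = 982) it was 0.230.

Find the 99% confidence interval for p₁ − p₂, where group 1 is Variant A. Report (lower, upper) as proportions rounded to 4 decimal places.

Each SE is √(p̂(1−p̂)/n): √(0.7290·0.2710/773) = 0.01599 and √(0.2300·0.7700/982) = 0.01343.
SE(p̂₁ − p̂₂) = √(SE₁² + SE₂²) = √(0.0002556801 + 0.0001803649) = 0.02088, since the two samples are independent.
At 99% confidence z* = 2.576; margin = 2.576 × 0.02088 = 0.05379.
The difference is 0.7290 − 0.2300 = 0.4990, so the interval is 0.4990 ± 0.05379 = (0.4452, 0.5528).

(0.4452, 0.5528)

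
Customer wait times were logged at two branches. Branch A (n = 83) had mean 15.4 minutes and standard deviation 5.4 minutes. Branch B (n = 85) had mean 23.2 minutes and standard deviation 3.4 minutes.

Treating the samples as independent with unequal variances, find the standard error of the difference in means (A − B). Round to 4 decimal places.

0.6981

Standard errors of each mean: 5.4/√83 = 0.5927 and 3.4/√85 = 0.3688.
SE(x̄₁ − x̄₂) = √(0.5927² + 0.3688²) = 0.6981 for independent samples with unequal variances.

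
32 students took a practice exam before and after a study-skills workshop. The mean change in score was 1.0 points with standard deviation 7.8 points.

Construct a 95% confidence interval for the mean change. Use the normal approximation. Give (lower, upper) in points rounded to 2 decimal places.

Paired design: SE = s_d/√n = 7.8/√32 = 1.3789.
z* = 1.960; margin of error = 1.960 × 1.3789 = 2.7026.
1.0 ± 2.7026 → (-1.70, 3.70).

(-1.70, 3.70)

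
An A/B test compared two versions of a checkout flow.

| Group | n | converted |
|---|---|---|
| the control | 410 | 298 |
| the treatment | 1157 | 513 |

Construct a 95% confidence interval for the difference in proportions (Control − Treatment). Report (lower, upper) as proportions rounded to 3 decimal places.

(0.232, 0.335)

First, p̂₁ = 298/410 = 0.7268; p̂₂ = 513/1157 = 0.4434.
The two standard errors are √(0.7268×0.2732/410) = 0.02201 and √(0.4434×0.5566/1157) = 0.01461.
Because the samples are independent, SE_diff = √(0.02201² + 0.01461²) = 0.02642.
Using z* = 1.960 for 95%, ME = 1.960 × 0.02642 = 0.05178.
p̂₁ − p̂₂ = 0.2834; interval 0.2834 ± 0.05178 gives (0.232, 0.335).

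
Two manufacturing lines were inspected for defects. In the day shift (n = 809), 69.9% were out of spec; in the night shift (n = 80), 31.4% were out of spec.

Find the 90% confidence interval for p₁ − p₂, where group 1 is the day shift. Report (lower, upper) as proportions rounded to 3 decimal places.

SE₁ = √(p̂₁(1−p̂₁)/n₁) = √(0.6990·0.3010/809) = 0.01613; SE₂ = √(0.3140·0.6860/80) = 0.05189.
Independent samples: SE of the difference = √(SE₁² + SE₂²) = √(0.0002601769 + 0.0026925721) = 0.05434.
z* for 90% confidence is 1.645, so the margin of error is 1.645 × 0.05434 = 0.08939.
Point estimate p̂₁ − p̂₂ = 0.6990 − 0.3140 = 0.3850.
0.3850 ± 0.08939 → (0.296, 0.474).

(0.296, 0.474)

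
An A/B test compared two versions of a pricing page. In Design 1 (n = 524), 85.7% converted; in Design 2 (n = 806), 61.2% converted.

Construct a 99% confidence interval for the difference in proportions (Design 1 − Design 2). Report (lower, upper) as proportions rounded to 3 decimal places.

(0.186, 0.304)

Each SE is √(p̂(1−p̂)/n): √(0.8570·0.1430/524) = 0.01529 and √(0.6120·0.3880/806) = 0.01716.
SE(p̂₁ − p̂₂) = √(SE₁² + SE₂²) = √(0.0002337841 + 0.0002944656) = 0.02298, since the two samples are independent.
At 99% confidence z* = 2.576; margin = 2.576 × 0.02298 = 0.05920.
The difference is 0.8570 − 0.6120 = 0.2450, so the interval is 0.2450 ± 0.05920 = (0.186, 0.304).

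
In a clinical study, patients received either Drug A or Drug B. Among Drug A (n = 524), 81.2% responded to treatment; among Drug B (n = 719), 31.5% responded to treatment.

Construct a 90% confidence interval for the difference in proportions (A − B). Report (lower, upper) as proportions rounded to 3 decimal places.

SE₁ = √(p̂₁(1−p̂₁)/n₁) = √(0.8120·0.1880/524) = 0.01707; SE₂ = √(0.3150·0.6850/719) = 0.01732.
Independent samples: SE of the difference = √(SE₁² + SE₂²) = √(0.0002913849 + 0.0002999824) = 0.02432.
z* for 90% confidence is 1.645, so the margin of error is 1.645 × 0.02432 = 0.04001.
Point estimate p̂₁ − p̂₂ = 0.8120 − 0.3150 = 0.4970.
0.4970 ± 0.04001 → (0.457, 0.537).

(0.457, 0.537)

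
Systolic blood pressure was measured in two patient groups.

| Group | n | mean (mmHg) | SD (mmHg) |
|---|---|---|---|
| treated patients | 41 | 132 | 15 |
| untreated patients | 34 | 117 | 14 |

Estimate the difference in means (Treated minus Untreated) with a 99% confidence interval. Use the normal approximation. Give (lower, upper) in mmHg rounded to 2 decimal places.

(6.36, 23.64)

SE₁ = s₁/√n₁ = 15/√41 = 2.3426; SE₂ = 14/√34 = 2.4010.
Independent samples, unequal variances: SE_diff = √(SE₁² + SE₂²) = √(5.48777476 + 5.764801) = 3.3545.
z* = 2.576, so margin of error = 2.576 × 3.3545 = 8.6412.
Difference in means = 132 − 117 = 15.0000.
15.0000 ± 8.6412 → (6.36, 23.64).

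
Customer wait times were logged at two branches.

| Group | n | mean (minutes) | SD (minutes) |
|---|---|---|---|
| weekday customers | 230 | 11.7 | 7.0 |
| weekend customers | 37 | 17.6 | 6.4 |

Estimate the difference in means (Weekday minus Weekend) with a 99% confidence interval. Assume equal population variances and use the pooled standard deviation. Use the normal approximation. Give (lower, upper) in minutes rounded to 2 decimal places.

(-9.06, -2.74)

s_p = √[((n₁−1)s₁² + (n₂−1)s₂²)/(n₁+n₂−2)] = √[(229·7.0² + 36·6.4²)/265] = 6.9215.
SE = 6.9215·√(1/230 + 1/37) = 1.2260.
With z* = 2.576, margin = 2.576 × 1.2260 = 3.1582.
x̄₁ − x̄₂ = 11.7 − 17.6 = -5.9000; interval -5.9000 ± 3.1582 = (-9.06, -2.74).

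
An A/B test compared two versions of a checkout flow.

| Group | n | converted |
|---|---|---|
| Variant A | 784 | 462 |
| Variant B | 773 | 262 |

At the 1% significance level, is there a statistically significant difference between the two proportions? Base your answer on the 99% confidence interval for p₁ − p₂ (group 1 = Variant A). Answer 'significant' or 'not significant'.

significant

Sample proportions: 462/784 = 0.5893, 262/773 = 0.3389.
Each SE is √(p̂(1−p̂)/n): √(0.5893·0.4107/784) = 0.01757 and √(0.3389·0.6611/773) = 0.01702.
SE(p̂₁ − p̂₂) = √(SE₁² + SE₂²) = √(0.0003087049 + 0.0002896804) = 0.02446, since the two samples are independent.
At 99% confidence z* = 2.576; margin = 2.576 × 0.02446 = 0.06301.
The difference is 0.5893 − 0.3389 = 0.2504, so the interval is 0.2504 ± 0.06301 = (0.18739, 0.31341).
The interval (0.18739, 0.31341) does not contain 0, so the difference is significant.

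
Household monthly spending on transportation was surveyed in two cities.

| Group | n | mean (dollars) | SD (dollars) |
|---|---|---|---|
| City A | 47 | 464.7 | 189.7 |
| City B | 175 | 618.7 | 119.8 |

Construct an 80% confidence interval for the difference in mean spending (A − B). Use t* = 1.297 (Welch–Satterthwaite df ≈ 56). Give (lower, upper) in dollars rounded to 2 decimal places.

SE₁ = s₁/√n₁ = 189.7/√47 = 27.6706; SE₂ = 119.8/√175 = 9.0560.
Independent samples, unequal variances: SE_diff = √(SE₁² + SE₂²) = √(765.66210436 + 82.011136) = 29.1148.
t* = 1.297, so margin of error = 1.297 × 29.1148 = 37.7619.
Difference in means = 464.7 − 618.7 = -154.0000.
-154.0000 ± 37.7619 → (-191.76, -116.24).

(-191.76, -116.24)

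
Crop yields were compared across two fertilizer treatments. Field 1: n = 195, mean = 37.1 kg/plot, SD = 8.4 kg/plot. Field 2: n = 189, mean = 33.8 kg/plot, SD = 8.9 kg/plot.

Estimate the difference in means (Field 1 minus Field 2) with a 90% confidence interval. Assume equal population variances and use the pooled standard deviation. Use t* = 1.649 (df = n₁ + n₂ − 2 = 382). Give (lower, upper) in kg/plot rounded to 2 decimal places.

(1.84, 4.76)

Pooled variance s_p² = [194·8.4² + 188·8.9²] / (195+189−2) = 74.8171, so s_p = 8.6497.
SE_diff = s_p·√(1/n₁ + 1/n₂) = 8.6497·√(1/195 + 1/189) = 0.8829.
t* = 1.649; margin = 1.649 × 0.8829 = 1.4559.
Difference = 37.1 − 33.8 = 3.3000.
3.3000 ± 1.4559 → (1.84, 4.76).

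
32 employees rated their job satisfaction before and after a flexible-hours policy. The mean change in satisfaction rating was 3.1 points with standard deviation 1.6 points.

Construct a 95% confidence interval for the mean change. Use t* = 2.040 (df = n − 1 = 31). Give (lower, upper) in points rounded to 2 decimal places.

This is a matched-pairs design, so SE = s_d/√n = 1.6/√32 = 0.2828.
Margin = 2.040 × 0.2828 = 0.5769; the interval is 3.1 ± 0.5769 = (2.52, 3.68).

(2.52, 3.68)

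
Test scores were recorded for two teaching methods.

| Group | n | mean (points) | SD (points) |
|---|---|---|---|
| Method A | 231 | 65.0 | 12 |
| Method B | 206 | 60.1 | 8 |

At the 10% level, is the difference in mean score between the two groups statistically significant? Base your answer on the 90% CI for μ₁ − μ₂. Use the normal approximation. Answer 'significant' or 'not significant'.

SE₁ = s₁/√n₁ = 12/√231 = 0.7895; SE₂ = 8/√206 = 0.5574.
Independent samples, unequal variances: SE_diff = √(SE₁² + SE₂²) = √(0.62331025 + 0.31069476) = 0.9664.
z* = 1.645, so margin of error = 1.645 × 0.9664 = 1.5897.
Difference in means = 65.0 − 60.1 = 4.9000.
4.9000 ± 1.5897 → (3.3103, 6.4897).
The interval (3.3103, 6.4897) does not contain 0, so the difference is significant.

significant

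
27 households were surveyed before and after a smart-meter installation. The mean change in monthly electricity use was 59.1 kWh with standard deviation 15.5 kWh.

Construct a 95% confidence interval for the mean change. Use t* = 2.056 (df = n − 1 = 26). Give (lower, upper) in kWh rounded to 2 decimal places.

Paired design: SE = s_d/√n = 15.5/√27 = 2.9830.
t* = 2.056; margin of error = 2.056 × 2.9830 = 6.1330.
59.1 ± 6.1330 → (52.97, 65.23).

(52.97, 65.23)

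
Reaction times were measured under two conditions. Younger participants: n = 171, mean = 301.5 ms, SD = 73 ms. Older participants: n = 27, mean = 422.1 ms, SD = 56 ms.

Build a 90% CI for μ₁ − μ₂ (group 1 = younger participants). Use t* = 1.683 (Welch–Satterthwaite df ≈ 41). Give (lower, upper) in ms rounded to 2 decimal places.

(-141.03, -100.17)

Per-group SEs: s₁/√n₁ = 73/√171 = 5.5824, s₂/√n₂ = 56/√27 = 10.7772.
Unpooled SE of the difference: √(31.16318976 + 116.14803984) = 12.1372.
Margin of error = t* · SE = 1.683 × 12.1372 = 20.4269.
x̄₁ − x̄₂ = 301.5 − 422.1 = -120.6000.
CI: -120.6000 ± 20.4269 = (-141.03, -100.17).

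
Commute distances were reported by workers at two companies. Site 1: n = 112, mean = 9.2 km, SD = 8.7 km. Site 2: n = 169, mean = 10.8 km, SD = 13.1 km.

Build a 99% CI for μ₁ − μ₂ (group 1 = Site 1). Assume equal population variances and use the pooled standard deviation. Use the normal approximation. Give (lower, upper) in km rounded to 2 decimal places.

Pooled variance s_p² = [111·8.7² + 168·13.1²] / (112+169−2) = 133.4483, so s_p = 11.5520.
SE_diff = s_p·√(1/n₁ + 1/n₂) = 11.5520·√(1/112 + 1/169) = 1.4075.
z* = 2.576; margin = 2.576 × 1.4075 = 3.6257.
Difference = 9.2 − 10.8 = -1.6000.
-1.6000 ± 3.6257 → (-5.23, 2.03).

(-5.23, 2.03)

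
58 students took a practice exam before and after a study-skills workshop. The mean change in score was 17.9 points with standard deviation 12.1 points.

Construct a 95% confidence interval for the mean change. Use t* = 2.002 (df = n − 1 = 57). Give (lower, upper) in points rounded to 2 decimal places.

(14.72, 21.08)

Paired design: SE = s_d/√n = 12.1/√58 = 1.5888.
t* = 2.002; margin of error = 2.002 × 1.5888 = 3.1808.
17.9 ± 3.1808 → (14.72, 21.08).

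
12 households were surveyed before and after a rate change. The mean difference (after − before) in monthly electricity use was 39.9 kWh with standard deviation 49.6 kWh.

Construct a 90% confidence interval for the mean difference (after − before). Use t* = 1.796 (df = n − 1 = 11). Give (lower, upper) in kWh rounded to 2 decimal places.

Paired design: SE = s_d/√n = 49.6/√12 = 14.3183.
t* = 1.796; margin of error = 1.796 × 14.3183 = 25.7157.
39.9 ± 25.7157 → (14.18, 65.62).

(14.18, 65.62)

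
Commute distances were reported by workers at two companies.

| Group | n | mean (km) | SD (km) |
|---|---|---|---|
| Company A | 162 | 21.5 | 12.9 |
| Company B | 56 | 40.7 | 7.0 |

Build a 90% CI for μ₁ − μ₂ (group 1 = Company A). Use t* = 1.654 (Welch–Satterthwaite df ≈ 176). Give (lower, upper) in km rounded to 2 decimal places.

(-21.48, -16.92)

SE₁ = s₁/√n₁ = 12.9/√162 = 1.0135; SE₂ = 7.0/√56 = 0.9354.
Independent samples, unequal variances: SE_diff = √(SE₁² + SE₂²) = √(1.02718225 + 0.87497316) = 1.3792.
t* = 1.654, so margin of error = 1.654 × 1.3792 = 2.2812.
Difference in means = 21.5 − 40.7 = -19.2000.
-19.2000 ± 2.2812 → (-21.48, -16.92).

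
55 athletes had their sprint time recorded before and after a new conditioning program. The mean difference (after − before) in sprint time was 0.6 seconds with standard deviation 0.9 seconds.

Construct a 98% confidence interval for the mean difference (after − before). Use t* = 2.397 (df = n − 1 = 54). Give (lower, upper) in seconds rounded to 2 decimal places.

Paired design: SE = s_d/√n = 0.9/√55 = 0.1214.
t* = 2.397; margin of error = 2.397 × 0.1214 = 0.2910.
0.6 ± 0.2910 → (0.31, 0.89).

(0.31, 0.89)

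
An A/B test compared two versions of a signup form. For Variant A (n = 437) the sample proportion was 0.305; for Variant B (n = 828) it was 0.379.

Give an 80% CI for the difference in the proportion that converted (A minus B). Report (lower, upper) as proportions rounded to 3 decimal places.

(-0.110, -0.038)

The two standard errors are √(0.3050×0.6950/437) = 0.02202 and √(0.3790×0.6210/828) = 0.01686.
Because the samples are independent, SE_diff = √(0.02202² + 0.01686²) = 0.02773.
Using z* = 1.282 for 80%, ME = 1.282 × 0.02773 = 0.03555.
p̂₁ − p̂₂ = -0.0740; interval -0.0740 ± 0.03555 gives (-0.110, -0.038).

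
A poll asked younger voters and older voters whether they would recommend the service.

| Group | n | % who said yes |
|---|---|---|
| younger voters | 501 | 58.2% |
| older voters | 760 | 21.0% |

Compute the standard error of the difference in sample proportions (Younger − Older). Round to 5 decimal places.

0.02653

SE₁ = √(p̂₁(1−p̂₁)/n₁) = √(0.5820·0.4180/501) = 0.02204; SE₂ = √(0.2100·0.7900/760) = 0.01477.
Independent samples: SE of the difference = √(SE₁² + SE₂²) = √(0.0004857616 + 0.0002181529) = 0.02653.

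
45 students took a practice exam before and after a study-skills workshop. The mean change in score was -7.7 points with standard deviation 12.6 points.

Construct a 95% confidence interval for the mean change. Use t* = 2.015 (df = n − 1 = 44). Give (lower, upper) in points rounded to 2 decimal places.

(-11.48, -3.92)

This is a matched-pairs design, so SE = s_d/√n = 12.6/√45 = 1.8783.
Margin = 2.015 × 1.8783 = 3.7848; the interval is -7.7 ± 3.7848 = (-11.48, -3.92).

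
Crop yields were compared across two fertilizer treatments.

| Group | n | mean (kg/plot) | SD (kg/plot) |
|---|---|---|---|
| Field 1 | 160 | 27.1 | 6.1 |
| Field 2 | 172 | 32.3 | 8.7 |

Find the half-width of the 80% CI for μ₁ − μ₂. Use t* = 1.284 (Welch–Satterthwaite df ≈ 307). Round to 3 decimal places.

SE₁ = s₁/√n₁ = 6.1/√160 = 0.4822; SE₂ = 8.7/√172 = 0.6634.
Independent samples, unequal variances: SE_diff = √(SE₁² + SE₂²) = √(0.23251684 + 0.44009956) = 0.8201.
t* = 1.284, so margin of error = 1.284 × 0.8201 = 1.0530.

1.053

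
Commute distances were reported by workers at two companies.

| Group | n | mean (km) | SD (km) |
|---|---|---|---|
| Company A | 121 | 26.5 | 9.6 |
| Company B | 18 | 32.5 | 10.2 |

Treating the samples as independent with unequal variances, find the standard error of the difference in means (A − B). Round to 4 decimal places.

2.5577

Standard errors of each mean: 9.6/√121 = 0.8727 and 10.2/√18 = 2.4042.
SE(x̄₁ − x̄₂) = √(0.8727² + 2.4042²) = 2.5577 for independent samples with unequal variances.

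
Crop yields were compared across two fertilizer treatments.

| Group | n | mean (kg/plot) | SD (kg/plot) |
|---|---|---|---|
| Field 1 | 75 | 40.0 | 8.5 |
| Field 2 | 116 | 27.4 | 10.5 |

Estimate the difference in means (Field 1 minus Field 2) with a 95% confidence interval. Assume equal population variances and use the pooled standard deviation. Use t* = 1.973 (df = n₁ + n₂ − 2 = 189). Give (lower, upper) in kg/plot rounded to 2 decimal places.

(9.75, 15.45)

s_p = √[((n₁−1)s₁² + (n₂−1)s₂²)/(n₁+n₂−2)] = √[(74·8.5² + 115·10.5²)/189] = 9.7658.
SE = 9.7658·√(1/75 + 1/116) = 1.4470.
With t* = 1.973, margin = 1.973 × 1.4470 = 2.8549.
x̄₁ − x̄₂ = 40.0 − 27.4 = 12.6000; interval 12.6000 ± 2.8549 = (9.75, 15.45).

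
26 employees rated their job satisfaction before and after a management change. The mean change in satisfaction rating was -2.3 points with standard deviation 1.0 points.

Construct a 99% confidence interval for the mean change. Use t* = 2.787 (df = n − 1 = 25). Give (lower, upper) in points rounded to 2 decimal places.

This is a matched-pairs design, so SE = s_d/√n = 1.0/√26 = 0.1961.
Margin = 2.787 × 0.1961 = 0.5465; the interval is -2.3 ± 0.5465 = (-2.85, -1.75).

(-2.85, -1.75)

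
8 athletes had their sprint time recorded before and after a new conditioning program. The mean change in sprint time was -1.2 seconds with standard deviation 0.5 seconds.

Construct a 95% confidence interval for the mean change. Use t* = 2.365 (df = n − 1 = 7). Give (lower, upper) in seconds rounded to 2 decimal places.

Paired design: SE = s_d/√n = 0.5/√8 = 0.1768.
t* = 2.365; margin of error = 2.365 × 0.1768 = 0.4181.
-1.2 ± 0.4181 → (-1.62, -0.78).

(-1.62, -0.78)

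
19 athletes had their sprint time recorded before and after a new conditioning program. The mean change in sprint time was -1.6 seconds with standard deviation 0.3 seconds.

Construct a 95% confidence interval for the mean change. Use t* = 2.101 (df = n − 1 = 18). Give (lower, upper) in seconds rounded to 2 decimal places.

(-1.74, -1.46)

This is a matched-pairs design, so SE = s_d/√n = 0.3/√19 = 0.0688.
Margin = 2.101 × 0.0688 = 0.1445; the interval is -1.6 ± 0.1445 = (-1.74, -1.46).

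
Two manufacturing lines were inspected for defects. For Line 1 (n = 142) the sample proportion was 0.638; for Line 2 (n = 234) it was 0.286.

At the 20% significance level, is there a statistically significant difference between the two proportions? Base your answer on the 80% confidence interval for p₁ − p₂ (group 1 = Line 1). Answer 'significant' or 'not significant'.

Each SE is √(p̂(1−p̂)/n): √(0.6380·0.3620/142) = 0.04033 and √(0.2860·0.7140/234) = 0.02954.
SE(p̂₁ − p̂₂) = √(SE₁² + SE₂²) = √(0.0016265089 + 0.0008726116) = 0.04999, since the two samples are independent.
At 80% confidence z* = 1.282; margin = 1.282 × 0.04999 = 0.06409.
The difference is 0.6380 − 0.2860 = 0.3520, so the interval is 0.3520 ± 0.06409 = (0.28791, 0.41609).
The interval (0.28791, 0.41609) does not contain 0, so the difference is significant.

significant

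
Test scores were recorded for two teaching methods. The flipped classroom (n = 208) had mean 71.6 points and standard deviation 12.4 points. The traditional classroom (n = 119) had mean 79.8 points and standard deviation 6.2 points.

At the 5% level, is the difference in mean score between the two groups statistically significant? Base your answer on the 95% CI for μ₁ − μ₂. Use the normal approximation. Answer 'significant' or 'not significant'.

Standard errors of each mean: 12.4/√208 = 0.8598 and 6.2/√119 = 0.5684.
SE(x̄₁ − x̄₂) = √(0.8598² + 0.5684²) = 1.0307 for independent samples with unequal variances.
With z* = 1.960, the margin is 1.960 × 1.0307 = 2.0202.
x̄₁ − x̄₂ = 71.6 − 79.8 = -8.2000; the interval is -8.2000 ± 2.0202 = (-10.2202, -6.1798).
The interval (-10.2202, -6.1798) does not contain 0, so the difference is significant.

significant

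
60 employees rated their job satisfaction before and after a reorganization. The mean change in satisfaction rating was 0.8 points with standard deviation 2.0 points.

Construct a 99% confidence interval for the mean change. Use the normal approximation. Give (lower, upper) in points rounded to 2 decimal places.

(0.13, 1.47)

This is a matched-pairs design, so SE = s_d/√n = 2.0/√60 = 0.2582.
Margin = 2.576 × 0.2582 = 0.6651; the interval is 0.8 ± 0.6651 = (0.13, 1.47).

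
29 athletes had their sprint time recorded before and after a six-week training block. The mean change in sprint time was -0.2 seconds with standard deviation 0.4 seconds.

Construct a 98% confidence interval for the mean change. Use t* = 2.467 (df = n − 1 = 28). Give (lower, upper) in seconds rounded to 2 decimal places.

This is a matched-pairs design, so SE = s_d/√n = 0.4/√29 = 0.0743.
Margin = 2.467 × 0.0743 = 0.1833; the interval is -0.2 ± 0.1833 = (-0.38, -0.02).

(-0.38, -0.02)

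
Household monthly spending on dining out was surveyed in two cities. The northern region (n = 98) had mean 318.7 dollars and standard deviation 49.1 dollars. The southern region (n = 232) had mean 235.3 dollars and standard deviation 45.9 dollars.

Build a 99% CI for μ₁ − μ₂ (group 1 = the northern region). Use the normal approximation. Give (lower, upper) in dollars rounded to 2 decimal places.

Per-group SEs: s₁/√n₁ = 49.1/√98 = 4.9598, s₂/√n₂ = 45.9/√232 = 3.0135.
Unpooled SE of the difference: √(24.59961604 + 9.08118225) = 5.8035.
Margin of error = z* · SE = 2.576 × 5.8035 = 14.9498.
x̄₁ − x̄₂ = 318.7 − 235.3 = 83.4000.
CI: 83.4000 ± 14.9498 = (68.45, 98.35).

(68.45, 98.35)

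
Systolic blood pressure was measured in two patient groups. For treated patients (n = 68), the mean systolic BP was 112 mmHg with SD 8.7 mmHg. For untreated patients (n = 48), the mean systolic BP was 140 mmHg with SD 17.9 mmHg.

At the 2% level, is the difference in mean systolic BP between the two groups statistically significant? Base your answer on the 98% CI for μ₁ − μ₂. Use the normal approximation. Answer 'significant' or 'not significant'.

SE₁ = s₁/√n₁ = 8.7/√68 = 1.0550; SE₂ = 17.9/√48 = 2.5836.
Independent samples, unequal variances: SE_diff = √(SE₁² + SE₂²) = √(1.113025 + 6.67498896) = 2.7907.
z* = 2.326, so margin of error = 2.326 × 2.7907 = 6.4912.
Difference in means = 112 − 140 = -28.0000.
-28.0000 ± 6.4912 → (-34.4912, -21.5088).
The interval (-34.4912, -21.5088) does not contain 0, so the difference is significant.

significant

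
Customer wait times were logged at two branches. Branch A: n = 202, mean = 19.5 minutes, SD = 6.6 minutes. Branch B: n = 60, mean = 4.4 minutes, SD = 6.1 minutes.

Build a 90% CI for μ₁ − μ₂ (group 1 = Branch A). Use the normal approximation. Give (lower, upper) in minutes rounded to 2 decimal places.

(13.60, 16.60)

Per-group SEs: s₁/√n₁ = 6.6/√202 = 0.4644, s₂/√n₂ = 6.1/√60 = 0.7875.
Unpooled SE of the difference: √(0.21566736 + 0.62015625) = 0.9142.
Margin of error = z* · SE = 1.645 × 0.9142 = 1.5039.
x̄₁ − x̄₂ = 19.5 − 4.4 = 15.1000.
CI: 15.1000 ± 1.5039 = (13.60, 16.60).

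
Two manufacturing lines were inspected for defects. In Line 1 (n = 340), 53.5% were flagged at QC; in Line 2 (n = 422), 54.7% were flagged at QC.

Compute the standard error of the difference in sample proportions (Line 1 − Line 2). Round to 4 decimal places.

The two standard errors are √(0.5350×0.4650/340) = 0.02705 and √(0.5470×0.4530/422) = 0.02423.
Because the samples are independent, SE_diff = √(0.02705² + 0.02423²) = 0.03632.

0.0363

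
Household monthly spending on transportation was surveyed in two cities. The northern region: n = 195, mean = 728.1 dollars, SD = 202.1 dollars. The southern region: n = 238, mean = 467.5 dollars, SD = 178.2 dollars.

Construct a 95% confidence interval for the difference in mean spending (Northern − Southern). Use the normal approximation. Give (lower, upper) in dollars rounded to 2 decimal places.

SE₁ = s₁/√n₁ = 202.1/√195 = 14.4727; SE₂ = 178.2/√238 = 11.5510.
Independent samples, unequal variances: SE_diff = √(SE₁² + SE₂²) = √(209.45904529 + 133.425601) = 18.5171.
z* = 1.960, so margin of error = 1.960 × 18.5171 = 36.2935.
Difference in means = 728.1 − 467.5 = 260.6000.
260.6000 ± 36.2935 → (224.31, 296.89).

(224.31, 296.89)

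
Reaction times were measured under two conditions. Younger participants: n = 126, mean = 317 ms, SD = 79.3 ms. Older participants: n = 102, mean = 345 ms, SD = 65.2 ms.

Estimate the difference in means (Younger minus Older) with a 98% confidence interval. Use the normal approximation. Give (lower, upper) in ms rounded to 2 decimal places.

(-50.26, -5.74)

Per-group SEs: s₁/√n₁ = 79.3/√126 = 7.0646, s₂/√n₂ = 65.2/√102 = 6.4558.
Unpooled SE of the difference: √(49.90857316 + 41.67735364) = 9.5701.
Margin of error = z* · SE = 2.326 × 9.5701 = 22.2601.
x̄₁ − x̄₂ = 317 − 345 = -28.0000.
CI: -28.0000 ± 22.2601 = (-50.26, -5.74).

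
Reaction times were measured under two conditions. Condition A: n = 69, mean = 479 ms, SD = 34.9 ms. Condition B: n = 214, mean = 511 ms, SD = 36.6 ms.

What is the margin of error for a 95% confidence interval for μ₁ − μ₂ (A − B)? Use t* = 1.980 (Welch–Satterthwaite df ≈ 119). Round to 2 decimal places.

9.68

Per-group SEs: s₁/√n₁ = 34.9/√69 = 4.2015, s₂/√n₂ = 36.6/√214 = 2.5019.
Unpooled SE of the difference: √(17.65260225 + 6.25950361) = 4.8900.
Margin of error = t* · SE = 1.980 × 4.8900 = 9.6822.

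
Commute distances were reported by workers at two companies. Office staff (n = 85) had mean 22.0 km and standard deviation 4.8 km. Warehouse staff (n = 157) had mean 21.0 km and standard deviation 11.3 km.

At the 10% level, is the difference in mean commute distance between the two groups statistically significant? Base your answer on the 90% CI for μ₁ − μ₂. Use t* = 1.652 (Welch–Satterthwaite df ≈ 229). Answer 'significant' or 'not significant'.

SE₁ = s₁/√n₁ = 4.8/√85 = 0.5206; SE₂ = 11.3/√157 = 0.9018.
Independent samples, unequal variances: SE_diff = √(SE₁² + SE₂²) = √(0.27102436 + 0.81324324) = 1.0413.
t* = 1.652, so margin of error = 1.652 × 1.0413 = 1.7202.
Difference in means = 22.0 − 21.0 = 1.0000.
1.0000 ± 1.7202 → (-0.7202, 2.7202).
The interval (-0.7202, 2.7202) contains 0, so the difference is not significant.

not significant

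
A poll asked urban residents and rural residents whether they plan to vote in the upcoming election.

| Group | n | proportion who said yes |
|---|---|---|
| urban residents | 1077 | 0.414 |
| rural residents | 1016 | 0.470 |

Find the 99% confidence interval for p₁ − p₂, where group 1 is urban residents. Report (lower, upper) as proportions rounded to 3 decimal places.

(-0.112, 0.000)

The two standard errors are √(0.4140×0.5860/1077) = 0.01501 and √(0.4700×0.5300/1016) = 0.01566.
Because the samples are independent, SE_diff = √(0.01501² + 0.01566²) = 0.02169.
Using z* = 2.576 for 99%, ME = 2.576 × 0.02169 = 0.05587.
p̂₁ − p̂₂ = -0.0560; interval -0.0560 ± 0.05587 gives (-0.112, 0.000).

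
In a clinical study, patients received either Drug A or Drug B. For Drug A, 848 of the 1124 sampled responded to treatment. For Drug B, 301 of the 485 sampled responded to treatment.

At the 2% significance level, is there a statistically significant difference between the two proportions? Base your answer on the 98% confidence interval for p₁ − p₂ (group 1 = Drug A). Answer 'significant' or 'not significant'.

Sample proportions: 848/1124 = 0.7544, 301/485 = 0.6206.
Each SE is √(p̂(1−p̂)/n): √(0.7544·0.2456/1124) = 0.01284 and √(0.6206·0.3794/485) = 0.02203.
SE(p̂₁ − p̂₂) = √(SE₁² + SE₂²) = √(0.0001648656 + 0.0004853209) = 0.02550, since the two samples are independent.
At 98% confidence z* = 2.326; margin = 2.326 × 0.02550 = 0.05931.
The difference is 0.7544 − 0.6206 = 0.1338, so the interval is 0.1338 ± 0.05931 = (0.07449, 0.19311).
The interval (0.07449, 0.19311) does not contain 0, so the difference is significant.

significant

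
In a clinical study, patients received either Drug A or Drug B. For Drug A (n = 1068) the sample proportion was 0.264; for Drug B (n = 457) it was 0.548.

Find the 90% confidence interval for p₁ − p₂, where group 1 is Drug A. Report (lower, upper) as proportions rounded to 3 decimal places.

(-0.328, -0.240)

SE₁ = √(p̂₁(1−p̂₁)/n₁) = √(0.2640·0.7360/1068) = 0.01349; SE₂ = √(0.5480·0.4520/457) = 0.02328.
Independent samples: SE of the difference = √(SE₁² + SE₂²) = √(0.0001819801 + 0.0005419584) = 0.02691.
z* for 90% confidence is 1.645, so the margin of error is 1.645 × 0.02691 = 0.04427.
Point estimate p̂₁ − p̂₂ = 0.2640 − 0.5480 = -0.2840.
-0.2840 ± 0.04427 → (-0.328, -0.240).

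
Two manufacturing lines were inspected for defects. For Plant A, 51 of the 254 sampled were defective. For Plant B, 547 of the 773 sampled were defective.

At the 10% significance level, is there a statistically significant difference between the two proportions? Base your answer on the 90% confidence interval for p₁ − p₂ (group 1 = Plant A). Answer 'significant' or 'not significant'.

Sample proportions: 51/254 = 0.2008, 547/773 = 0.7076.
Each SE is √(p̂(1−p̂)/n): √(0.2008·0.7992/254) = 0.02514 and √(0.7076·0.2924/773) = 0.01636.
SE(p̂₁ − p̂₂) = √(SE₁² + SE₂²) = √(0.0006320196 + 0.0002676496) = 0.02999, since the two samples are independent.
At 90% confidence z* = 1.645; margin = 1.645 × 0.02999 = 0.04933.
The difference is 0.2008 − 0.7076 = -0.5068, so the interval is -0.5068 ± 0.04933 = (-0.55613, -0.45747).
The interval (-0.55613, -0.45747) does not contain 0, so the difference is significant.

significant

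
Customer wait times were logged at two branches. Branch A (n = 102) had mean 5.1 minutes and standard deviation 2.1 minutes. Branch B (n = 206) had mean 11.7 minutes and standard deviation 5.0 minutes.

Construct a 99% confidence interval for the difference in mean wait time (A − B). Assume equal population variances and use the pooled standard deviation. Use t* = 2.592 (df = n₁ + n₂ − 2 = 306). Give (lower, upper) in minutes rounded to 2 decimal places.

(-7.94, -5.26)

s_p = √[((n₁−1)s₁² + (n₂−1)s₂²)/(n₁+n₂−2)] = √[(101·2.1² + 205·5.0²)/306] = 4.2666.
SE = 4.2666·√(1/102 + 1/206) = 0.5166.
With t* = 2.592, margin = 2.592 × 0.5166 = 1.3390.
x̄₁ − x̄₂ = 5.1 − 11.7 = -6.6000; interval -6.6000 ± 1.3390 = (-7.94, -5.26).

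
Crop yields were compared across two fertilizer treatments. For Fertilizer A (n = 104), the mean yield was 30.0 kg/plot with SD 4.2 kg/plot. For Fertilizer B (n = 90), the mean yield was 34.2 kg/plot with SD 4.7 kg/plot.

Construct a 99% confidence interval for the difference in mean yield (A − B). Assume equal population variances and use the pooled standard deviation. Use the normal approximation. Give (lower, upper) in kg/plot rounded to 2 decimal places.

(-5.85, -2.55)

Pooled variance s_p² = [103·4.2² + 89·4.7²] / (104+90−2) = 19.7028, so s_p = 4.4388.
SE_diff = s_p·√(1/n₁ + 1/n₂) = 4.4388·√(1/104 + 1/90) = 0.6390.
z* = 2.576; margin = 2.576 × 0.6390 = 1.6461.
Difference = 30.0 − 34.2 = -4.2000.
-4.2000 ± 1.6461 → (-5.85, -2.55).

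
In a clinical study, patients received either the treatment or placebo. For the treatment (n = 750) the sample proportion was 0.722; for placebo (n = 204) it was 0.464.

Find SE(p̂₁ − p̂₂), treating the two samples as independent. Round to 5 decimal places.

0.03856

The two standard errors are √(0.7220×0.2780/750) = 0.01636 and √(0.4640×0.5360/204) = 0.03492.
Because the samples are independent, SE_diff = √(0.01636² + 0.03492²) = 0.03856.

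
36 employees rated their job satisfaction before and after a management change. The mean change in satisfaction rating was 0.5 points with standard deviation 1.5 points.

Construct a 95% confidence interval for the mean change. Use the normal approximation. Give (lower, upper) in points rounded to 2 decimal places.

(0.01, 0.99)

This is a matched-pairs design, so SE = s_d/√n = 1.5/√36 = 0.2500.
Margin = 1.960 × 0.2500 = 0.4900; the interval is 0.5 ± 0.4900 = (0.01, 0.99).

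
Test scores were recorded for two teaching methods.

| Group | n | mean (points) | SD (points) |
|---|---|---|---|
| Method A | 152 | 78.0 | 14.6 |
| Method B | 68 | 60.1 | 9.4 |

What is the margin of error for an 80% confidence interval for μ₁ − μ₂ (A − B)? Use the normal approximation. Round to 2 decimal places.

2.11

Per-group SEs: s₁/√n₁ = 14.6/√152 = 1.1842, s₂/√n₂ = 9.4/√68 = 1.1399.
Unpooled SE of the difference: √(1.40232964 + 1.29937201) = 1.6437.
Margin of error = z* · SE = 1.282 × 1.6437 = 2.1072.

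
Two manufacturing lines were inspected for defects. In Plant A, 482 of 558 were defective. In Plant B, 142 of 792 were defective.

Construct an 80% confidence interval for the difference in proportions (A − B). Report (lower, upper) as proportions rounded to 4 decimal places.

First, p̂₁ = 482/558 = 0.8638; p̂₂ = 142/792 = 0.1793.
The two standard errors are √(0.8638×0.1362/558) = 0.01452 and √(0.1793×0.8207/792) = 0.01363.
Because the samples are independent, SE_diff = √(0.01452² + 0.01363²) = 0.01992.
Using z* = 1.282 for 80%, ME = 1.282 × 0.01992 = 0.02554.
p̂₁ − p̂₂ = 0.6845; interval 0.6845 ± 0.02554 gives (0.6590, 0.7100).

(0.6590, 0.7100)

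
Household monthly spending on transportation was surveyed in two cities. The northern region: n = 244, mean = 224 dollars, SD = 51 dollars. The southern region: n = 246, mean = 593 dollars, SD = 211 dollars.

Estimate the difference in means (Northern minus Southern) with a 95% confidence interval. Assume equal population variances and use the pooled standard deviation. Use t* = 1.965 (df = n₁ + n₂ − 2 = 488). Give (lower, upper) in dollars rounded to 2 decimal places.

Pooled variance s_p² = [243·51² + 245·211²] / (244+246−2) = 23646.9016, so s_p = 153.7755.
SE_diff = s_p·√(1/n₁ + 1/n₂) = 153.7755·√(1/244 + 1/246) = 13.8939.
t* = 1.965; margin = 1.965 × 13.8939 = 27.3015.
Difference = 224 − 593 = -369.0000.
-369.0000 ± 27.3015 → (-396.30, -341.70).

(-396.30, -341.70)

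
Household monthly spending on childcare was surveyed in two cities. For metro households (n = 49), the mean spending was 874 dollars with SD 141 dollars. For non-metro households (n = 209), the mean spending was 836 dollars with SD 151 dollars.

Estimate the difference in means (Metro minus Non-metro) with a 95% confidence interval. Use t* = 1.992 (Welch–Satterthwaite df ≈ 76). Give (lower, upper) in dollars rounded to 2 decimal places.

SE₁ = s₁/√n₁ = 141/√49 = 20.1429; SE₂ = 151/√209 = 10.4449.
Independent samples, unequal variances: SE_diff = √(SE₁² + SE₂²) = √(405.73642041 + 109.09593601) = 22.6899.
t* = 1.992, so margin of error = 1.992 × 22.6899 = 45.1983.
Difference in means = 874 − 836 = 38.0000.
38.0000 ± 45.1983 → (-7.20, 83.20).

(-7.20, 83.20)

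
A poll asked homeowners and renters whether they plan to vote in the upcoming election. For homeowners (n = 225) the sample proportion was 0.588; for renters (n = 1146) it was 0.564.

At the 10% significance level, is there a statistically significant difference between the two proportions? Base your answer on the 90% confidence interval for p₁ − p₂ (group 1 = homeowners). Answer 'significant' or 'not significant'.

The two standard errors are √(0.5880×0.4120/225) = 0.03281 and √(0.5640×0.4360/1146) = 0.01465.
Because the samples are independent, SE_diff = √(0.03281² + 0.01465²) = 0.03593.
Using z* = 1.645 for 90%, ME = 1.645 × 0.03593 = 0.05910.
p̂₁ − p̂₂ = 0.0240; interval 0.0240 ± 0.05910 gives (-0.03510, 0.08310).
The interval (-0.03510, 0.08310) contains 0, so the difference is not significant.

not significant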